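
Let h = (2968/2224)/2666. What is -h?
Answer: -371/741148 ≈ -0.00050057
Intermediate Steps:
h = 371/741148 (h = (2968*(1/2224))*(1/2666) = (371/278)*(1/2666) = 371/741148 ≈ 0.00050057)
-h = -1*371/741148 = -371/741148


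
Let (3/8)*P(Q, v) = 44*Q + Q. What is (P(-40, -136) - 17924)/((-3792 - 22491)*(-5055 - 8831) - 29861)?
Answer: -22724/364935877 ≈ -6.2268e-5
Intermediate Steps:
P(Q, v) = 120*Q (P(Q, v) = 8*(44*Q + Q)/3 = 8*(45*Q)/3 = 120*Q)
(P(-40, -136) - 17924)/((-3792 - 22491)*(-5055 - 8831) - 29861) = (120*(-40) - 17924)/((-3792 - 22491)*(-5055 - 8831) - 29861) = (-4800 - 17924)/(-26283*(-13886) - 29861) = -22724/(364965738 - 29861) = -22724/364935877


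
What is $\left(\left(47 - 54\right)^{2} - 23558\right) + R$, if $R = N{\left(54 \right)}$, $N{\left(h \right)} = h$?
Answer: $-23455$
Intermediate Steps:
$R = 54$
$\left(\left(47 - 54\right)^{2} - 23558\right) + R = \left(\left(47 - 54\right)^{2} - 23558\right) + 54 = \left(\left(-7\right)^{2} - 23558\right) + 54 = \left(49 - 23558\right) + 54 = -23509 + 54 = -23455$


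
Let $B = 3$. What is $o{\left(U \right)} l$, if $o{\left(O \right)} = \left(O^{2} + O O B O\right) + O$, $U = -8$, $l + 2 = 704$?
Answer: $-1038960$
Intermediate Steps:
$l = 702$ ($l = -2 + 704 = 702$)
$o{\left(O \right)} = O + O^{2} + 3 O^{3}$ ($o{\left(O \right)} = \left(O^{2} + O O 3 O\right) + O = \left(O^{2} + O^{2} \cdot 3 O\right) + O = \left(O^{2} + 3 O^{2} O\right) + O = \left(O^{2} + 3 O^{3}\right) + O = O + O^{2} + 3 O^{3}$)
$o{\left(U \right)} l = - 8 \left(1 - 8 + 3 \left(-8\right)^{2}\right) 702 = - 8 \left(1 - 8 + 3 \cdot 64\right) 702 = - 8 \left(1 - 8 + 192\right) 702 = \left(-8\right) 185 \cdot 702 = \left(-1480\right) 702 = -1038960$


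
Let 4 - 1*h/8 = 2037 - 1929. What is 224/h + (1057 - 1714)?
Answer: -17089/26 ≈ -657.27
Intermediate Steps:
h = -832 (h = 32 - 8*(2037 - 1929) = 32 - 8*108 = 32 - 864 = -832)
224/h + (1057 - 1714) = 224/(-832) + (1057 - 1714) = 224*(-1/832) - 657 = -7/26 - 657 = -17089/26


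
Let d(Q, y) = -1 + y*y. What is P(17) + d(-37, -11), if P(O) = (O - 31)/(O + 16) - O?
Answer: 3385/33 ≈ 102.58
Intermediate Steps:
P(O) = -O + (-31 + O)/(16 + O) (P(O) = (-31 + O)/(16 + O) - O = -O + (-31 + O)/(16 + O))
d(Q, y) = -1 + y²
P(17) + d(-37, -11) = (-31 - 1*17² - 15*17)/(16 + 17) + (-1 + (-11)²) = (-31 - 1*289 - 255)/33 + (-1 + 121) = (-31 - 289 - 255)/33 + 120 = (1/33)*(-575) + 120 = -575/33 + 120 = 3385/33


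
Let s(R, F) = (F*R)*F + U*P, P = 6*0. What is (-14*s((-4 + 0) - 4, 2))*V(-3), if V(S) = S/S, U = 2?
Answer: 448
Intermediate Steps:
P = 0
s(R, F) = R*F**2 (s(R, F) = (F*R)*F + 2*0 = R*F**2 + 0 = R*F**2)
V(S) = 1
(-14*s((-4 + 0) - 4, 2))*V(-3) = -14*((-4 + 0) - 4)*2**2*1 = -14*(-4 - 4)*4*1 = -(-112)*4*1 = -14*(-32)*1 = 448*1 = 448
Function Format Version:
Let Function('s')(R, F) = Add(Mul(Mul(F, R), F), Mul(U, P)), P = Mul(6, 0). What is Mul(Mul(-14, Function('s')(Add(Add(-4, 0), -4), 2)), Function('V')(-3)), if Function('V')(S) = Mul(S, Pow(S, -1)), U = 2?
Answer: 448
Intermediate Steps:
P = 0
Function('s')(R, F) = Mul(R, Pow(F, 2)) (Function('s')(R, F) = Add(Mul(Mul(F, R), F), Mul(2, 0)) = Add(Mul(R, Pow(F, 2)), 0) = Mul(R, Pow(F, 2)))
Function('V')(S) = 1
Mul(Mul(-14, Function('s')(Add(Add(-4, 0), -4), 2)), Function('V')(-3)) = Mul(Mul(-14, Mul(Add(Add(-4, 0), -4), Pow(2, 2))), 1) = Mul(Mul(-14, Mul(Add(-4, -4), 4)), 1) = Mul(Mul(-14, Mul(-8, 4)), 1) = Mul(Mul(-14, -32), 1) = Mul(448, 1) = 448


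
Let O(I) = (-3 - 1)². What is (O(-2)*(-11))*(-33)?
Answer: 5808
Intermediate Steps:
O(I) = 16 (O(I) = (-4)² = 16)
(O(-2)*(-11))*(-33) = (16*(-11))*(-33) = -176*(-33) = 5808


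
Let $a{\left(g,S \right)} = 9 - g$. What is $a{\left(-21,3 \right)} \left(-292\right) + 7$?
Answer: $-8753$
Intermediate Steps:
$a{\left(-21,3 \right)} \left(-292\right) + 7 = \left(9 - -21\right) \left(-292\right) + 7 = \left(9 + 21\right) \left(-292\right) + 7 = 30 \left(-292\right) + 7 = -8760 + 7 = -8753$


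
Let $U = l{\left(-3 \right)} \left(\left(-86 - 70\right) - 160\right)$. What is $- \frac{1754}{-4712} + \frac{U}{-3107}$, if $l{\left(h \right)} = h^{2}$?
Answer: $\frac{9425303}{7320092} \approx 1.2876$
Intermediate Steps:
$U = -2844$ ($U = \left(-3\right)^{2} \left(\left(-86 - 70\right) - 160\right) = 9 \left(-156 - 160\right) = 9 \left(-316\right) = -2844$)
$- \frac{1754}{-4712} + \frac{U}{-3107} = - \frac{1754}{-4712} - \frac{2844}{-3107} = \left(-1754\right) \left(- \frac{1}{4712}\right) - - \frac{2844}{3107} = \frac{877}{2356} + \frac{2844}{3107} = \frac{9425303}{7320092}$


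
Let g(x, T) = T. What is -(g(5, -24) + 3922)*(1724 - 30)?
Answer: -6603212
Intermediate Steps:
-(g(5, -24) + 3922)*(1724 - 30) = -(-24 + 3922)*(1724 - 30) = -3898*1694 = -1*6603212 = -6603212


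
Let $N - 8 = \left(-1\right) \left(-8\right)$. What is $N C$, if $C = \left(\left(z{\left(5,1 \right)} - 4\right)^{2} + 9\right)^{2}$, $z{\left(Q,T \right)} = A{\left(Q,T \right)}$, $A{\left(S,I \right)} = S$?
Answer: $1600$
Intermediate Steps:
$z{\left(Q,T \right)} = Q$
$N = 16$ ($N = 8 - -8 = 8 + 8 = 16$)
$C = 100$ ($C = \left(\left(5 - 4\right)^{2} + 9\right)^{2} = \left(1^{2} + 9\right)^{2} = \left(1 + 9\right)^{2} = 10^{2} = 100$)
$N C = 16 \cdot 100 = 1600$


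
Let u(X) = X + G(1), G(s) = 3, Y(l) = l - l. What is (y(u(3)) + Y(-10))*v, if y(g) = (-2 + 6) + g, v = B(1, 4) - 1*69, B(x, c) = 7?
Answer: -620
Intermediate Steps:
Y(l) = 0
v = -62 (v = 7 - 1*69 = 7 - 69 = -62)
u(X) = 3 + X (u(X) = X + 3 = 3 + X)
y(g) = 4 + g
(y(u(3)) + Y(-10))*v = ((4 + (3 + 3)) + 0)*(-62) = ((4 + 6) + 0)*(-62) = (10 + 0)*(-62) = 10*(-62) = -620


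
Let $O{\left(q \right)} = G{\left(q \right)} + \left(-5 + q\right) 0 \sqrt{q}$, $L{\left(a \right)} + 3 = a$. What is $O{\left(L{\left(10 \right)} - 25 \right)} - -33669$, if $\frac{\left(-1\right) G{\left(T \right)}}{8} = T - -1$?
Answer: $33805$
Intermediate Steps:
$G{\left(T \right)} = -8 - 8 T$ ($G{\left(T \right)} = - 8 \left(T - -1\right) = - 8 \left(T + 1\right) = - 8 \left(1 + T\right) = -8 - 8 T$)
$L{\left(a \right)} = -3 + a$
$O{\left(q \right)} = -8 - 8 q$ ($O{\left(q \right)} = \left(-8 - 8 q\right) + \left(-5 + q\right) 0 \sqrt{q} = \left(-8 - 8 q\right) + 0 \sqrt{q} = \left(-8 - 8 q\right) + 0 = -8 - 8 q$)
$O{\left(L{\left(10 \right)} - 25 \right)} - -33669 = \left(-8 - 8 \left(\left(-3 + 10\right) - 25\right)\right) - -33669 = \left(-8 - 8 \left(7 - 25\right)\right) + 33669 = \left(-8 - -144\right) + 33669 = \left(-8 + 144\right) + 33669 = 136 + 33669 = 33805$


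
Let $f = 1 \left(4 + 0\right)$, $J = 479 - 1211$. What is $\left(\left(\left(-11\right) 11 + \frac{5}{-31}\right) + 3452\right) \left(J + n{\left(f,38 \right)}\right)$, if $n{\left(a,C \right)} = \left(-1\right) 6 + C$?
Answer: $- \frac{72279200}{31} \approx -2.3316 \cdot 10^{6}$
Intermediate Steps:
$J = -732$
$f = 4$ ($f = 1 \cdot 4 = 4$)
$n{\left(a,C \right)} = -6 + C$
$\left(\left(\left(-11\right) 11 + \frac{5}{-31}\right) + 3452\right) \left(J + n{\left(f,38 \right)}\right) = \left(\left(\left(-11\right) 11 + \frac{5}{-31}\right) + 3452\right) \left(-732 + \left(-6 + 38\right)\right) = \left(\left(-121 + 5 \left(- \frac{1}{31}\right)\right) + 3452\right) \left(-732 + 32\right) = \left(\left(-121 - \frac{5}{31}\right) + 3452\right) \left(-700\right) = \left(- \frac{3756}{31} + 3452\right) \left(-700\right) = \frac{103256}{31} \left(-700\right) = - \frac{72279200}{31}$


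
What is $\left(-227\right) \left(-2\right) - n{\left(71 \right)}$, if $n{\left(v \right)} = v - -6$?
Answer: $377$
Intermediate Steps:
$n{\left(v \right)} = 6 + v$ ($n{\left(v \right)} = v + 6 = 6 + v$)
$\left(-227\right) \left(-2\right) - n{\left(71 \right)} = \left(-227\right) \left(-2\right) - \left(6 + 71\right) = 454 - 77 = 377$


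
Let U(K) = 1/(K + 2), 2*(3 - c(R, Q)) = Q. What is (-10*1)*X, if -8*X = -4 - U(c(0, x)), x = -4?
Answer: -145/28 ≈ -5.1786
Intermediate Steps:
c(R, Q) = 3 - Q/2
U(K) = 1/(2 + K)
X = 29/56 (X = -(-4 - 1/(2 + (3 - 1/2*(-4))))/8 = -(-4 - 1/(2 + (3 + 2)))/8 = -(-4 - 1/(2 + 5))/8 = -(-4 - 1/7)/8 = -1/8*(-29/7) = 29/56 ≈ 0.51786)
(-10*1)*X = -10*1*(29/56) = -10*29/56 = -145/28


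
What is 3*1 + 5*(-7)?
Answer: -32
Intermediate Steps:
3*1 + 5*(-7) = 3 - 35 = -32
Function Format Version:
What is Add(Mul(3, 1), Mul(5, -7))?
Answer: -32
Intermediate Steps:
Add(Mul(3, 1), Mul(5, -7)) = Add(3, -35) = -32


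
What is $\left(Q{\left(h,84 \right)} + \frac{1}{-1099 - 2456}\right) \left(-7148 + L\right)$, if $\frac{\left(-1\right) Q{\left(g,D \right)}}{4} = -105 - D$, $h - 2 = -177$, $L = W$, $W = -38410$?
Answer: $- \frac{13604524898}{395} \approx -3.4442 \cdot 10^{7}$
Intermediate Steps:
$L = -38410$
$h = -175$ ($h = 2 - 177 = -175$)
$Q{\left(g,D \right)} = 420 + 4 D$ ($Q{\left(g,D \right)} = - 4 \left(-105 - D\right) = 420 + 4 D$)
$\left(Q{\left(h,84 \right)} + \frac{1}{-1099 - 2456}\right) \left(-7148 + L\right) = \left(\left(420 + 4 \cdot 84\right) + \frac{1}{-1099 - 2456}\right) \left(-7148 - 38410\right) = \left(\left(420 + 336\right) + \frac{1}{-3555}\right) \left(-45558\right) = \left(756 - \frac{1}{3555}\right) \left(-45558\right) = \frac{2687579}{3555} \left(-45558\right) = - \frac{13604524898}{395}$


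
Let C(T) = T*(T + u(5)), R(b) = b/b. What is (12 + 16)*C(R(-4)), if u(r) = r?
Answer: 168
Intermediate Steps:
R(b) = 1
C(T) = T*(5 + T) (C(T) = T*(T + 5) = T*(5 + T))
(12 + 16)*C(R(-4)) = (12 + 16)*(1*(5 + 1)) = 28*(1*6) = 28*6 = 168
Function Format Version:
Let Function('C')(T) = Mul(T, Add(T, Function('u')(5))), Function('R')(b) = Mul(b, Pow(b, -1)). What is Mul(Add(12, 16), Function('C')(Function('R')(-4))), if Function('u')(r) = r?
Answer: 168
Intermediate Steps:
Function('R')(b) = 1
Function('C')(T) = Mul(T, Add(5, T)) (Function('C')(T) = Mul(T, Add(T, 5)) = Mul(T, Add(5, T)))
Mul(Add(12, 16), Function('C')(Function('R')(-4))) = Mul(Add(12, 16), Mul(1, Add(5, 1))) = Mul(28, Mul(1, 6)) = Mul(28, 6) = 168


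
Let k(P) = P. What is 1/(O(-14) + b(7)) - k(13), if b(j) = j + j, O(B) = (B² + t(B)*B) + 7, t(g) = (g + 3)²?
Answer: -19202/1477 ≈ -13.001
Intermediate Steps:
t(g) = (3 + g)²
O(B) = 7 + B² + B*(3 + B)² (O(B) = (B² + (3 + B)²*B) + 7 = (B² + B*(3 + B)²) + 7 = 7 + B² + B*(3 + B)²)
b(j) = 2*j
1/(O(-14) + b(7)) - k(13) = 1/((7 + (-14)² - 14*(3 - 14)²) + 2*7) - 1*13 = 1/((7 + 196 - 14*(-11)²) + 14) - 13 = 1/((7 + 196 - 14*121) + 14) - 13 = 1/((7 + 196 - 1694) + 14) - 13 = 1/(-1491 + 14) - 13 = 1/(-1477) - 13 = -1/1477 - 13 = -19202/1477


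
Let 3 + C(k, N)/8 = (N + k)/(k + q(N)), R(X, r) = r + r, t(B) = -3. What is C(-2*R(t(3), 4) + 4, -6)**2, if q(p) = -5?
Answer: 69696/289 ≈ 241.16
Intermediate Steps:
R(X, r) = 2*r
C(k, N) = -24 + 8*(N + k)/(-5 + k) (C(k, N) = -24 + 8*((N + k)/(k - 5)) = -24 + 8*((N + k)/(-5 + k)) = -24 + 8*(N + k)/(-5 + k))
C(-2*R(t(3), 4) + 4, -6)**2 = (8*(15 - 6 - 2*(-4*4 + 4))/(-5 + (-4*4 + 4)))**2 = (8*(15 - 6 - 2*(-2*8 + 4))/(-5 + (-2*8 + 4)))**2 = (8*(15 - 6 - 2*(-16 + 4))/(-5 + (-16 + 4)))**2 = (8*(15 - 6 - 2*(-12))/(-5 - 12))**2 = (8*(15 - 6 + 24)/(-17))**2 = (8*(-1/17)*33)**2 = (-264/17)**2 = 69696/289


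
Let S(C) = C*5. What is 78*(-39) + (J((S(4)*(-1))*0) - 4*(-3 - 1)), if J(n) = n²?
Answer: -3026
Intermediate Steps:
S(C) = 5*C
78*(-39) + (J((S(4)*(-1))*0) - 4*(-3 - 1)) = 78*(-39) + ((((5*4)*(-1))*0)² - 4*(-3 - 1)) = -3042 + (((20*(-1))*0)² - 4*(-4)) = -3042 + ((-20*0)² + 16) = -3042 + (0² + 16) = -3042 + (0 + 16) = -3042 + 16 = -3026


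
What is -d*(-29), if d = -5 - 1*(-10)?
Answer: 145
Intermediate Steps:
d = 5 (d = -5 + 10 = 5)
-d*(-29) = -1*5*(-29) = -5*(-29) = 145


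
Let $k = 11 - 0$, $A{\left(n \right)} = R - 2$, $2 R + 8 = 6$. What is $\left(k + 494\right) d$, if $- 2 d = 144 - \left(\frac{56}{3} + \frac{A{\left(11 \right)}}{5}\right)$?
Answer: $- \frac{190789}{6} \approx -31798.0$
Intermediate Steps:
$R = -1$ ($R = -4 + \frac{1}{2} \cdot 6 = -4 + 3 = -1$)
$A{\left(n \right)} = -3$ ($A{\left(n \right)} = -1 - 2 = -3$)
$k = 11$ ($k = 11 + 0 = 11$)
$d = - \frac{1889}{30}$ ($d = - \frac{144 - \left(\frac{56}{3} - \frac{3}{5}\right)}{2} = - \frac{144 - \frac{271}{15}}{2} = \left(- \frac{1}{2}\right) \frac{1889}{15} = - \frac{1889}{30} \approx -62.967$)
$\left(k + 494\right) d = \left(11 + 494\right) \left(- \frac{1889}{30}\right) = 505 \left(- \frac{1889}{30}\right) = - \frac{190789}{6}$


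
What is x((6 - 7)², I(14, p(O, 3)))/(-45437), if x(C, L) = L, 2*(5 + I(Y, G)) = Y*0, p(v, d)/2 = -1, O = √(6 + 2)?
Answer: 5/45437 ≈ 0.00011004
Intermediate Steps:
O = 2*√2 (O = √8 = 2*√2 ≈ 2.8284)
p(v, d) = -2 (p(v, d) = 2*(-1) = -2)
I(Y, G) = -5 (I(Y, G) = -5 + (Y*0)/2 = -5 + (½)*0 = -5 + 0 = -5)
x((6 - 7)², I(14, p(O, 3)))/(-45437) = -5/(-45437) = -5*(-1/45437) = 5/45437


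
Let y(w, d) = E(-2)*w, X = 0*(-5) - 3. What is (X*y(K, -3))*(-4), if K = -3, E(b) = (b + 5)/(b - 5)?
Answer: 108/7 ≈ 15.429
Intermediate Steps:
E(b) = (5 + b)/(-5 + b)
X = -3 (X = 0 - 3 = -3)
y(w, d) = -3*w/7 (y(w, d) = ((5 - 2)/(-5 - 2))*w = (3/(-7))*w = (-⅐*3)*w = -3*w/7)
(X*y(K, -3))*(-4) = -(-9)*(-3)/7*(-4) = -3*9/7*(-4) = -27/7*(-4) = 108/7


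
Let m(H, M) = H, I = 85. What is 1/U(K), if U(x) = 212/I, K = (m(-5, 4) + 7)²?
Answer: 85/212 ≈ 0.40094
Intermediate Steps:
K = 4 (K = (-5 + 7)² = 2² = 4)
U(x) = 212/85
1/U(K) = 1/(212/85) = 85/212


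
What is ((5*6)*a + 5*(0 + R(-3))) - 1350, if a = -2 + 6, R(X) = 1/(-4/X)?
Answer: -4905/4 ≈ -1226.3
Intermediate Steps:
R(X) = -X/4
a = 4
((5*6)*a + 5*(0 + R(-3))) - 1350 = ((5*6)*4 + 5*(0 - ¼*(-3))) - 1350 = (30*4 + 5*(0 + ¾)) - 1350 = (120 + 5*(¾)) - 1350 = (120 + 15/4) - 1350 = 495/4 - 1350 = -4905/4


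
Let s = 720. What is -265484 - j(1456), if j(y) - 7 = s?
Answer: -266211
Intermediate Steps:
j(y) = 727 (j(y) = 7 + 720 = 727)
-265484 - j(1456) = -265484 - 1*727 = -265484 - 727 = -266211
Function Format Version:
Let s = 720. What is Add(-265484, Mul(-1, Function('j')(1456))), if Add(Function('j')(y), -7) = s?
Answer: -266211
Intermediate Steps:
Function('j')(y) = 727 (Function('j')(y) = Add(7, 720) = 727)
Add(-265484, Mul(-1, Function('j')(1456))) = Add(-265484, Mul(-1, 727)) = Add(-265484, -727) = -266211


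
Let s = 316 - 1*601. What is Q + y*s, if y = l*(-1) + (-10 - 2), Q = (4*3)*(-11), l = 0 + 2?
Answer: 3858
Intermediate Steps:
s = -285 (s = 316 - 601 = -285)
l = 2
Q = -132 (Q = 12*(-11) = -132)
y = -14 (y = 2*(-1) + (-10 - 2) = -2 - 12 = -14)
Q + y*s = -132 - 14*(-285) = -132 + 3990 = 3858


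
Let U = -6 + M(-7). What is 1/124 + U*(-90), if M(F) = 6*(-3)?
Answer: 267841/124 ≈ 2160.0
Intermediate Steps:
M(F) = -18
U = -24 (U = -6 - 18 = -24)
1/124 + U*(-90) = 1/124 - 24*(-90) = 1/124 + 2160 = 267841/124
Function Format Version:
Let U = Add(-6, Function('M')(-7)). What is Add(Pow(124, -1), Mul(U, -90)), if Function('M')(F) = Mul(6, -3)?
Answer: Rational(267841, 124) ≈ 2160.0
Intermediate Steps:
Function('M')(F) = -18
U = -24 (U = Add(-6, -18) = -24)
Add(Pow(124, -1), Mul(U, -90)) = Add(Pow(124, -1), Mul(-24, -90)) = Add(Rational(1, 124), 2160) = Rational(267841, 124)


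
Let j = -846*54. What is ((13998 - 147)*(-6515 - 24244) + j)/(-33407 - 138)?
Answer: 426088593/33545 ≈ 12702.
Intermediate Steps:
j = -45684
((13998 - 147)*(-6515 - 24244) + j)/(-33407 - 138) = ((13998 - 147)*(-6515 - 24244) - 45684)/(-33407 - 138) = (13851*(-30759) - 45684)/(-33545) = (-426042909 - 45684)*(-1/33545) = -426088593*(-1/33545) = 426088593/33545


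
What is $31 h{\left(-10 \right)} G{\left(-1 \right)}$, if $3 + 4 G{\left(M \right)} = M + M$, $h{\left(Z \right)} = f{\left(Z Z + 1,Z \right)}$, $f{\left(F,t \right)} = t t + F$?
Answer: $- \frac{31155}{4} \approx -7788.8$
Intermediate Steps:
$f{\left(F,t \right)} = F + t^{2}$ ($f{\left(F,t \right)} = t^{2} + F = F + t^{2}$)
$h{\left(Z \right)} = 1 + 2 Z^{2}$ ($h{\left(Z \right)} = \left(Z Z + 1\right) + Z^{2} = \left(Z^{2} + 1\right) + Z^{2} = \left(1 + Z^{2}\right) + Z^{2} = 1 + 2 Z^{2}$)
$G{\left(M \right)} = - \frac{3}{4} + \frac{M}{2}$ ($G{\left(M \right)} = - \frac{3}{4} + \frac{M + M}{4} = - \frac{3}{4} + \frac{2 M}{4} = - \frac{3}{4} + \frac{M}{2}$)
$31 h{\left(-10 \right)} G{\left(-1 \right)} = 31 \left(1 + 2 \left(-10\right)^{2}\right) \left(- \frac{3}{4} + \frac{1}{2} \left(-1\right)\right) = 31 \left(1 + 2 \cdot 100\right) \left(- \frac{3}{4} - \frac{1}{2}\right) = 31 \left(1 + 200\right) \left(- \frac{5}{4}\right) = 31 \cdot 201 \left(- \frac{5}{4}\right) = 6231 \left(- \frac{5}{4}\right) = - \frac{31155}{4}$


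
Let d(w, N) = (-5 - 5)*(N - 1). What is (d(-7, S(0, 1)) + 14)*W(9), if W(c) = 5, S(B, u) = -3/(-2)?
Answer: 45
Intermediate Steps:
S(B, u) = 3/2 (S(B, u) = -3*(-½) = 3/2)
d(w, N) = 10 - 10*N (d(w, N) = -10*(-1 + N) = 10 - 10*N)
(d(-7, S(0, 1)) + 14)*W(9) = ((10 - 10*3/2) + 14)*5 = ((10 - 15) + 14)*5 = (-5 + 14)*5 = 9*5 = 45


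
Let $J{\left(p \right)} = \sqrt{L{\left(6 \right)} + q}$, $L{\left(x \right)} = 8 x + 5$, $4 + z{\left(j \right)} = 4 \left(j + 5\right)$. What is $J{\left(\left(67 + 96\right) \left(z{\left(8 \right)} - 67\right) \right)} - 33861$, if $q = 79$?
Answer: $-33861 + 2 \sqrt{33} \approx -33850.0$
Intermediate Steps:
$z{\left(j \right)} = 16 + 4 j$ ($z{\left(j \right)} = -4 + 4 \left(j + 5\right) = -4 + 4 \left(5 + j\right) = -4 + \left(20 + 4 j\right) = 16 + 4 j$)
$L{\left(x \right)} = 5 + 8 x$
$J{\left(p \right)} = 2 \sqrt{33}$ ($J{\left(p \right)} = \sqrt{\left(5 + 8 \cdot 6\right) + 79} = \sqrt{\left(5 + 48\right) + 79} = \sqrt{53 + 79} = \sqrt{132} = 2 \sqrt{33}$)
$J{\left(\left(67 + 96\right) \left(z{\left(8 \right)} - 67\right) \right)} - 33861 = 2 \sqrt{33} - 33861 = -33861 + 2 \sqrt{33}$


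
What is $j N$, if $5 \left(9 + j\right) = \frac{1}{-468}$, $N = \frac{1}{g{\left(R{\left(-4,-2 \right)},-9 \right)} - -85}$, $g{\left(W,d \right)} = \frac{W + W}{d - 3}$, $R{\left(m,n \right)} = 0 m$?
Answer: $- \frac{21061}{198900} \approx -0.10589$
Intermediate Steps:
$R{\left(m,n \right)} = 0$
$g{\left(W,d \right)} = \frac{2 W}{-3 + d}$
$N = \frac{1}{85}$ ($N = \frac{1}{2 \cdot 0 \frac{1}{-3 - 9} - -85} = \frac{1}{2 \cdot 0 \frac{1}{-12} + 85} = \frac{1}{2 \cdot 0 \left(- \frac{1}{12}\right) + 85} = \frac{1}{0 + 85} = \frac{1}{85} \approx 0.011765$)
$j = - \frac{21061}{2340}$ ($j = -9 + \frac{1}{5 \left(-468\right)} = -9 + \frac{1}{5} \left(- \frac{1}{468}\right) = -9 - \frac{1}{2340} = - \frac{21061}{2340} \approx -9.0004$)
$j N = \left(- \frac{21061}{2340}\right) \frac{1}{85} = - \frac{21061}{198900}$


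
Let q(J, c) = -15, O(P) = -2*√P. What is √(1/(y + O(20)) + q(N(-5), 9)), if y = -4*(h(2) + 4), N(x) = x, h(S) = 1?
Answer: √(-301 - 60*√5)/(2*√(5 + √5)) ≈ 3.8774*I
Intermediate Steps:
y = -20 (y = -4*(1 + 4) = -4*5 = -20)
√(1/(y + O(20)) + q(N(-5), 9)) = √(1/(-20 - 4*√5) - 15) = √(-15 + 1/(-20 - 4*√5))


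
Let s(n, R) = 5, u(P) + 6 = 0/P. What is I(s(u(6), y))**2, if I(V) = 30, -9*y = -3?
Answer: 900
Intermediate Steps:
y = 1/3 (y = -1/9*(-3) = 1/3 ≈ 0.33333)
u(P) = -6 (u(P) = -6 + 0/P = -6 + 0 = -6)
I(s(u(6), y))**2 = 30**2 = 900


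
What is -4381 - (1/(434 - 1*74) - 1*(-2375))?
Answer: -2432161/360 ≈ -6756.0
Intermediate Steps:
-4381 - (1/(434 - 1*74) - 1*(-2375)) = -4381 - (1/(434 - 74) + 2375) = -4381 - (1/360 + 2375) = -4381 - 1*855001/360 = -4381 - 855001/360 = -2432161/360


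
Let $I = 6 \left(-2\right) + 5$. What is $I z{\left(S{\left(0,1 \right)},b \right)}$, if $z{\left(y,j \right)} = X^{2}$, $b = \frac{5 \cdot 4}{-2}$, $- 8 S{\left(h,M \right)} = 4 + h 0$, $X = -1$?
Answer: $-7$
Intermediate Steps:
$S{\left(h,M \right)} = - \frac{1}{2}$ ($S{\left(h,M \right)} = - \frac{4 + h 0}{8} = - \frac{4 + 0}{8} = \left(- \frac{1}{8}\right) 4 = - \frac{1}{2}$)
$I = -7$ ($I = -12 + 5 = -7$)
$b = -10$ ($b = 20 \left(- \frac{1}{2}\right) = -10$)
$z{\left(y,j \right)} = 1$ ($z{\left(y,j \right)} = \left(-1\right)^{2} = 1$)
$I z{\left(S{\left(0,1 \right)},b \right)} = \left(-7\right) 1 = -7$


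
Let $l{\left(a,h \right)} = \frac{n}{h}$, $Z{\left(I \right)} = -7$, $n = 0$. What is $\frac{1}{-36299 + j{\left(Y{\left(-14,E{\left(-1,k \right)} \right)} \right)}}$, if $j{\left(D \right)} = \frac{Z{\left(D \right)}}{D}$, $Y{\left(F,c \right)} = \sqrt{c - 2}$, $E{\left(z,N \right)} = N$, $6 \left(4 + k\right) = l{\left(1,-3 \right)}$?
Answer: $- \frac{217794}{7905704455} - \frac{7 i \sqrt{6}}{7905704455} \approx -2.7549 \cdot 10^{-5} - 2.1689 \cdot 10^{-9} i$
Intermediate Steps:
$l{\left(a,h \right)} = 0$ ($l{\left(a,h \right)} = \frac{0}{h} = 0$)
$k = -4$ ($k = -4 + \frac{1}{6} \cdot 0 = -4 + 0 = -4$)
$Y{\left(F,c \right)} = \sqrt{-2 + c}$
$j{\left(D \right)} = - \frac{7}{D}$
$\frac{1}{-36299 + j{\left(Y{\left(-14,E{\left(-1,k \right)} \right)} \right)}} = \frac{1}{-36299 - \frac{7}{\sqrt{-2 - 4}}} = \frac{1}{-36299 - \frac{7}{\sqrt{-6}}} = \frac{1}{-36299 - \frac{7}{i \sqrt{6}}} = \frac{1}{-36299 - 7 \left(- \frac{i \sqrt{6}}{6}\right)} = \frac{1}{-36299 + \frac{7 i \sqrt{6}}{6}}$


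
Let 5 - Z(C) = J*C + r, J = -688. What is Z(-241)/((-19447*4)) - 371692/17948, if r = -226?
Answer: -6485350325/349034756 ≈ -18.581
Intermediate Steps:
Z(C) = 231 + 688*C (Z(C) = 5 - (-688*C - 226) = 5 - (-226 - 688*C) = 5 + (226 + 688*C) = 231 + 688*C)
Z(-241)/((-19447*4)) - 371692/17948 = (231 + 688*(-241))/((-19447*4)) - 371692/17948 = (231 - 165808)/(-77788) - 371692*1/17948 = -165577*(-1/77788) - 92923/4487 = 165577/77788 - 92923/4487 = -6485350325/349034756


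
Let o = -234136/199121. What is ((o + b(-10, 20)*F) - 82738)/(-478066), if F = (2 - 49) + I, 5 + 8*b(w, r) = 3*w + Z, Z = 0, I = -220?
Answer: 129940073727/761543839888 ≈ 0.17063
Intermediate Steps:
b(w, r) = -5/8 + 3*w/8 (b(w, r) = -5/8 + (3*w + 0)/8 = -5/8 + (3*w)/8 = -5/8 + 3*w/8)
F = -267 (F = (2 - 49) - 220 = -47 - 220 = -267)
o = -234136/199121 (o = -234136*1/199121 = -234136/199121 ≈ -1.1758)
((o + b(-10, 20)*F) - 82738)/(-478066) = ((-234136/199121 + (-5/8 + (3/8)*(-10))*(-267)) - 82738)/(-478066) = ((-234136/199121 + (-5/8 - 15/4)*(-267)) - 82738)*(-1/478066) = ((-234136/199121 - 35/8*(-267)) - 82738)*(-1/478066) = ((-234136/199121 + 9345/8) - 82738)*(-1/478066) = (1858912657/1592968 - 82738)*(-1/478066) = -129940073727/1592968*(-1/478066) = 129940073727/761543839888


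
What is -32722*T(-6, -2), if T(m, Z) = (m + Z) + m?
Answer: 458108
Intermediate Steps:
T(m, Z) = Z + 2*m (T(m, Z) = (Z + m) + m = Z + 2*m)
-32722*T(-6, -2) = -32722*(-2 + 2*(-6)) = -32722*(-2 - 12) = -32722*(-14) = 458108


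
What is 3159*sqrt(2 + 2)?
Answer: 6318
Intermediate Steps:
3159*sqrt(2 + 2) = 3159*sqrt(4) = 3159*2 = 6318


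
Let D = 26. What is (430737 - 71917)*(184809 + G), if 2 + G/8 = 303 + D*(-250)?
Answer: 48518563940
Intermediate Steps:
G = -49592 (G = -16 + 8*(303 + 26*(-250)) = -16 + 8*(303 - 6500) = -16 + 8*(-6197) = -16 - 49576 = -49592)
(430737 - 71917)*(184809 + G) = (430737 - 71917)*(184809 - 49592) = 358820*135217 = 48518563940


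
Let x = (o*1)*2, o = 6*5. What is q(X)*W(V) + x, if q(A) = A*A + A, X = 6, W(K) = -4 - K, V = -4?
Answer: 60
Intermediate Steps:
o = 30
q(A) = A + A**2 (q(A) = A**2 + A = A + A**2)
x = 60 (x = (30*1)*2 = 30*2 = 60)
q(X)*W(V) + x = (6*(1 + 6))*(-4 - 1*(-4)) + 60 = (6*7)*(-4 + 4) + 60 = 42*0 + 60 = 0 + 60 = 60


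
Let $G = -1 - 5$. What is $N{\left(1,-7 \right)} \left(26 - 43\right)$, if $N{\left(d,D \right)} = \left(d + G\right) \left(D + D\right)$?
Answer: $-1190$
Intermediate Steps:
$G = -6$
$N{\left(d,D \right)} = 2 D \left(-6 + d\right)$ ($N{\left(d,D \right)} = \left(d - 6\right) \left(D + D\right) = \left(-6 + d\right) 2 D = 2 D \left(-6 + d\right)$)
$N{\left(1,-7 \right)} \left(26 - 43\right) = 2 \left(-7\right) \left(-6 + 1\right) \left(26 - 43\right) = 2 \left(-7\right) \left(-5\right) \left(-17\right) = 70 \left(-17\right) = -1190$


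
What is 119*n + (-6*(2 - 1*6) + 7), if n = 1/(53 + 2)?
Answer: 1824/55 ≈ 33.164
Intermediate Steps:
n = 1/55 ≈ 0.018182
119*n + (-6*(2 - 1*6) + 7) = 119*(1/55) + (-6*(2 - 1*6) + 7) = 119/55 + (-6*(2 - 6) + 7) = 119/55 + (-6*(-4) + 7) = 119/55 + (24 + 7) = 119/55 + 31 = 1824/55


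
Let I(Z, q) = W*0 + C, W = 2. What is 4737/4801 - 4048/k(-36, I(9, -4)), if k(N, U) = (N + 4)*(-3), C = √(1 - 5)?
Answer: -1186231/28806 ≈ -41.180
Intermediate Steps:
C = 2*I (C = √(-4) = 2*I ≈ 2.0*I)
I(Z, q) = 2*I (I(Z, q) = 2*0 + 2*I = 0 + 2*I = 2*I)
k(N, U) = -12 - 3*N (k(N, U) = (4 + N)*(-3) = -12 - 3*N)
4737/4801 - 4048/k(-36, I(9, -4)) = 4737/4801 - 4048/(-12 - 3*(-36)) = 4737*(1/4801) - 4048/(-12 + 108) = 4737/4801 - 4048/96 = 4737/4801 - 4048*1/96 = 4737/4801 - 253/6 = -1186231/28806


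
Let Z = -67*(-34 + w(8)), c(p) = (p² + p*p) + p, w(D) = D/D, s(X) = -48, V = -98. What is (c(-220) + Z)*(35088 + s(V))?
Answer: 3461636640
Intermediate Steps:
w(D) = 1
c(p) = p + 2*p² (c(p) = (p² + p²) + p = 2*p² + p = p + 2*p²)
Z = 2211 (Z = -67*(-34 + 1) = -67*(-33) = 2211)
(c(-220) + Z)*(35088 + s(V)) = (-220*(1 + 2*(-220)) + 2211)*(35088 - 48) = (-220*(1 - 440) + 2211)*35040 = (-220*(-439) + 2211)*35040 = (96580 + 2211)*35040 = 98791*35040 = 3461636640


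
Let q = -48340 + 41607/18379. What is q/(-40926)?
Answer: 888399253/752178954 ≈ 1.1811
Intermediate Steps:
q = -888399253/18379 (q = -48340 + 41607*(1/18379) = -48340 + 41607/18379 = -888399253/18379 ≈ -48338.)
q/(-40926) = -888399253/18379/(-40926) = -888399253/18379*(-1/40926) = 888399253/752178954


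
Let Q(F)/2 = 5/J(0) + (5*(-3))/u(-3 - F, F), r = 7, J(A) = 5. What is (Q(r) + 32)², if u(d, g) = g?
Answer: 43264/49 ≈ 882.94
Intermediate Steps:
Q(F) = 2 - 30/F (Q(F) = 2*(5/5 + (5*(-3))/F) = 2*(5*(⅕) - 15/F) = 2*(1 - 15/F) = 2 - 30/F)
(Q(r) + 32)² = ((2 - 30/7) + 32)² = (-16/7 + 32)² = (208/7)² = 43264/49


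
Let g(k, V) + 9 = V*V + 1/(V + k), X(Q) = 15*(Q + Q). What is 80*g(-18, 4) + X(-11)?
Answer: 1570/7 ≈ 224.29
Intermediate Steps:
X(Q) = 30*Q (X(Q) = 15*(2*Q) = 30*Q)
g(k, V) = -9 + V² + 1/(V + k) (g(k, V) = -9 + (V*V + 1/(V + k)) = -9 + (V² + 1/(V + k)) = -9 + V² + 1/(V + k))
80*g(-18, 4) + X(-11) = 80*((1 + 4³ - 9*4 - 9*(-18) - 18*4²)/(4 - 18)) + 30*(-11) = 80*((1 + 64 - 36 + 162 - 18*16)/(-14)) - 330 = 80*(-(1 + 64 - 36 + 162 - 288)/14) - 330 = 80*(-1/14*(-97)) - 330 = 80*(97/14) - 330 = 3880/7 - 330 = 1570/7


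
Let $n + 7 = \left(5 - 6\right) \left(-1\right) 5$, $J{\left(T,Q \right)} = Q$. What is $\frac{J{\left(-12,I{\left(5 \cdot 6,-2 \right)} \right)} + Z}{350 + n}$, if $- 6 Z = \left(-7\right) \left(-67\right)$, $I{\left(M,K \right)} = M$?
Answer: $- \frac{289}{2088} \approx -0.13841$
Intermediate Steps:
$n = -2$ ($n = -7 + \left(5 - 6\right) \left(-1\right) 5 = -7 + \left(-1\right) \left(-1\right) 5 = -7 + 1 \cdot 5 = -7 + 5 = -2$)
$Z = - \frac{469}{6}$ ($Z = - \frac{\left(-7\right) \left(-67\right)}{6} = \left(- \frac{1}{6}\right) 469 = - \frac{469}{6} \approx -78.167$)
$\frac{J{\left(-12,I{\left(5 \cdot 6,-2 \right)} \right)} + Z}{350 + n} = \frac{5 \cdot 6 - \frac{469}{6}}{350 - 2} = \frac{30 - \frac{469}{6}}{348} = \left(- \frac{289}{6}\right) \frac{1}{348} = - \frac{289}{2088}$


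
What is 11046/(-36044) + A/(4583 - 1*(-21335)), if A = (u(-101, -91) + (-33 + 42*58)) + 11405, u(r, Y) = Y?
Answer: 26015665/116773549 ≈ 0.22279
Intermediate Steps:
A = 13717 (A = (-91 + (-33 + 42*58)) + 11405 = (-91 + (-33 + 2436)) + 11405 = (-91 + 2403) + 11405 = 2312 + 11405 = 13717)
11046/(-36044) + A/(4583 - 1*(-21335)) = 11046/(-36044) + 13717/(4583 - 1*(-21335)) = 11046*(-1/36044) + 13717/(4583 + 21335) = -5523/18022 + 13717/25918 = 26015665/116773549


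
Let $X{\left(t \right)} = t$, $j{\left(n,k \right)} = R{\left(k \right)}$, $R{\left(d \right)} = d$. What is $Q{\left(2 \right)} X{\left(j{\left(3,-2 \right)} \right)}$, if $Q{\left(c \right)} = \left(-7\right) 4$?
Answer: $56$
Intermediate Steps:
$j{\left(n,k \right)} = k$
$Q{\left(c \right)} = -28$
$Q{\left(2 \right)} X{\left(j{\left(3,-2 \right)} \right)} = \left(-28\right) \left(-2\right) = 56$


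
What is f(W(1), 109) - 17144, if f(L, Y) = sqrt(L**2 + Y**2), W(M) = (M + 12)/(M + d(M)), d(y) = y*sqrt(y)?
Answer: -17144 + sqrt(47693)/2 ≈ -17035.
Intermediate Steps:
d(y) = y**(3/2)
W(M) = (12 + M)/(M + M**(3/2)) (W(M) = (M + 12)/(M + M**(3/2)) = (12 + M)/(M + M**(3/2)))
f(W(1), 109) - 17144 = sqrt(((12 + 1)/(1 + 1**(3/2)))**2 + 109**2) - 17144 = sqrt((13/(1 + 1))**2 + 11881) - 17144 = sqrt((13/2)**2 + 11881) - 17144 = sqrt(169/4 + 11881) - 17144 = sqrt(47693/4) - 17144 = sqrt(47693)/2 - 17144 = -17144 + sqrt(47693)/2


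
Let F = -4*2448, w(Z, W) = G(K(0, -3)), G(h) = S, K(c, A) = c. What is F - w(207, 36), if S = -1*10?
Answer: -9782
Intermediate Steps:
S = -10
G(h) = -10
w(Z, W) = -10
F = -9792
F - w(207, 36) = -9792 - 1*(-10) = -9792 + 10 = -9782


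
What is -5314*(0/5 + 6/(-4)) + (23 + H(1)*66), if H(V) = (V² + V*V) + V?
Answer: 8192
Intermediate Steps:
H(V) = V + 2*V² (H(V) = (V² + V²) + V = 2*V² + V = V + 2*V²)
-5314*(0/5 + 6/(-4)) + (23 + H(1)*66) = -5314*(0/5 + 6/(-4)) + (23 + (1*(1 + 2*1))*66) = -5314*(0*(⅕) + 6*(-¼)) + (23 + (1*(1 + 2))*66) = -5314*(0 - 3/2) + (23 + (1*3)*66) = -5314*(-3/2) + (23 + 3*66) = 7971 + (23 + 198) = 7971 + 221 = 8192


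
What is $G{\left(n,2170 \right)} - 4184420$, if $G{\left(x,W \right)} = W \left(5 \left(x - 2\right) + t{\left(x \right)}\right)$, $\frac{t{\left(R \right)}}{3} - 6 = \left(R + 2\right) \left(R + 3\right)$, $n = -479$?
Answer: $1468744310$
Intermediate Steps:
$t{\left(R \right)} = 18 + 3 \left(2 + R\right) \left(3 + R\right)$ ($t{\left(R \right)} = 18 + 3 \left(R + 2\right) \left(R + 3\right) = 18 + 3 \left(2 + R\right) \left(3 + R\right)$)
$G{\left(x,W \right)} = W \left(26 + 3 x^{2} + 20 x\right)$ ($G{\left(x,W \right)} = W \left(5 \left(x - 2\right) + \left(36 + 3 x^{2} + 15 x\right)\right) = W \left(5 \left(-2 + x\right) + \left(36 + 3 x^{2} + 15 x\right)\right) = W \left(\left(-10 + 5 x\right) + \left(36 + 3 x^{2} + 15 x\right)\right) = W \left(26 + 3 x^{2} + 20 x\right)$)
$G{\left(n,2170 \right)} - 4184420 = 2170 \left(26 + 3 \left(-479\right)^{2} + 20 \left(-479\right)\right) - 4184420 = 2170 \left(26 + 3 \cdot 229441 - 9580\right) - 4184420 = 2170 \left(26 + 688323 - 9580\right) - 4184420 = 2170 \cdot 678769 - 4184420 = 1472928730 - 4184420 = 1468744310$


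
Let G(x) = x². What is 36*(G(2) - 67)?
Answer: -2268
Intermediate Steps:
36*(G(2) - 67) = 36*(2² - 67) = 36*(4 - 67) = 36*(-63) = -2268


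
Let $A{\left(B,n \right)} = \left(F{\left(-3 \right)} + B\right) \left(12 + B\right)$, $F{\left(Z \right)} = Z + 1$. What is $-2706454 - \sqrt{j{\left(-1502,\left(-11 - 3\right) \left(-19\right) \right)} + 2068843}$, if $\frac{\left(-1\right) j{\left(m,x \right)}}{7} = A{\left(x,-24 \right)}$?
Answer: $-2706454 - \sqrt{1555099} \approx -2.7077 \cdot 10^{6}$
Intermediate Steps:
$F{\left(Z \right)} = 1 + Z$
$A{\left(B,n \right)} = \left(-2 + B\right) \left(12 + B\right)$ ($A{\left(B,n \right)} = \left(\left(1 - 3\right) + B\right) \left(12 + B\right) = \left(-2 + B\right) \left(12 + B\right)$)
$j{\left(m,x \right)} = 168 - 70 x - 7 x^{2}$ ($j{\left(m,x \right)} = - 7 \left(-24 + x^{2} + 10 x\right) = 168 - 70 x - 7 x^{2}$)
$-2706454 - \sqrt{j{\left(-1502,\left(-11 - 3\right) \left(-19\right) \right)} + 2068843} = -2706454 - \sqrt{\left(168 - 70 \left(-11 - 3\right) \left(-19\right) - 7 \left(\left(-11 - 3\right) \left(-19\right)\right)^{2}\right) + 2068843} = -2706454 - \sqrt{\left(168 - 70 \left(\left(-14\right) \left(-19\right)\right) - 7 \left(\left(-14\right) \left(-19\right)\right)^{2}\right) + 2068843} = -2706454 - \sqrt{\left(168 - 18620 - 7 \cdot 266^{2}\right) + 2068843} = -2706454 - \sqrt{\left(168 - 18620 - 495292\right) + 2068843} = -2706454 - \sqrt{-513744 + 2068843} = -2706454 - \sqrt{1555099}$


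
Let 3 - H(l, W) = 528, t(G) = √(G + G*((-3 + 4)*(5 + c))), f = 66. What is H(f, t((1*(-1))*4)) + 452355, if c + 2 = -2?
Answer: 451830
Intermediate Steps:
c = -4 (c = -2 - 2 = -4)
t(G) = √2*√G (t(G) = √(G + G*((-3 + 4)*(5 - 4))) = √(G + G*(1*1)) = √(G + G*1) = √(G + G) = √(2*G) = √2*√G)
H(l, W) = -525 (H(l, W) = 3 - 1*528 = 3 - 528 = -525)
H(f, t((1*(-1))*4)) + 452355 = -525 + 452355 = 451830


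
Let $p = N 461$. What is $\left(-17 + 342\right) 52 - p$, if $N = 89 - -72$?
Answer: $-57321$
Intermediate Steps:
$N = 161$ ($N = 89 + 72 = 161$)
$p = 74221$ ($p = 161 \cdot 461 = 74221$)
$\left(-17 + 342\right) 52 - p = \left(-17 + 342\right) 52 - 74221 = 325 \cdot 52 - 74221 = 16900 - 74221 = -57321$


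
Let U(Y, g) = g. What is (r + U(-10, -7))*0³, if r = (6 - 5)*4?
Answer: 0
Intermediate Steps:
r = 4 (r = 1*4 = 4)
(r + U(-10, -7))*0³ = (4 - 7)*0³ = -3*0 = 0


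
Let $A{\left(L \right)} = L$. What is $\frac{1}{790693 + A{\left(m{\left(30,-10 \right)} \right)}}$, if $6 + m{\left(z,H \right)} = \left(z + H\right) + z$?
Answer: $\frac{1}{790737} \approx 1.2646 \cdot 10^{-6}$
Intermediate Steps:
$m{\left(z,H \right)} = -6 + H + 2 z$ ($m{\left(z,H \right)} = -6 + \left(\left(z + H\right) + z\right) = -6 + \left(\left(H + z\right) + z\right) = -6 + \left(H + 2 z\right) = -6 + H + 2 z$)
$\frac{1}{790693 + A{\left(m{\left(30,-10 \right)} \right)}} = \frac{1}{790693 - -44} = \frac{1}{790693 + 44} = \frac{1}{790737}$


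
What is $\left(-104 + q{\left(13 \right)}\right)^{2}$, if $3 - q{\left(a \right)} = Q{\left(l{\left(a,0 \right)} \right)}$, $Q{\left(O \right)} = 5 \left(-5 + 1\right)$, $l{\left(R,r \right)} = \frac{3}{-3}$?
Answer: $6561$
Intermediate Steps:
$l{\left(R,r \right)} = -1$ ($l{\left(R,r \right)} = 3 \left(- \frac{1}{3}\right) = -1$)
$Q{\left(O \right)} = -20$ ($Q{\left(O \right)} = 5 \left(-4\right) = -20$)
$q{\left(a \right)} = 23$ ($q{\left(a \right)} = 3 - -20 = 3 + 20 = 23$)
$\left(-104 + q{\left(13 \right)}\right)^{2} = \left(-104 + 23\right)^{2} = \left(-81\right)^{2} = 6561$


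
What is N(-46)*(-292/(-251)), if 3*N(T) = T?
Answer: -13432/753 ≈ -17.838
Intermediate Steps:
N(T) = T/3
N(-46)*(-292/(-251)) = ((⅓)*(-46))*(-292/(-251)) = -(-13432)*(-1)/(3*251) = -46/3*292/251 = -13432/753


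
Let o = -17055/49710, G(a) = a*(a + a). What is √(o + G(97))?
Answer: √206666723510/3314 ≈ 137.18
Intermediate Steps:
G(a) = 2*a² (G(a) = a*(2*a) = 2*a²)
o = -1137/3314 (o = -17055*1/49710 = -1137/3314 ≈ -0.34309)
√(o + G(97)) = √(-1137/3314 + 2*97²) = √(-1137/3314 + 2*9409) = √(-1137/3314 + 18818) = √(62361715/3314) = √206666723510/3314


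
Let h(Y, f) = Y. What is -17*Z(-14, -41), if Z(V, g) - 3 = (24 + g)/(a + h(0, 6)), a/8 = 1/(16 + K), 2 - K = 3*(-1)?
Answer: 5661/8 ≈ 707.63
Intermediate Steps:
K = 5 (K = 2 - 3*(-1) = 2 - 1*(-3) = 2 + 3 = 5)
a = 8/21 (a = 8/(16 + 5) = 8/21 ≈ 0.38095)
Z(V, g) = 66 + 21*g/8 (Z(V, g) = 3 + (24 + g)/(8/21 + 0) = 3 + (24 + g)/(8/21) = 3 + (24 + g)*(21/8) = 3 + (63 + 21*g/8) = 66 + 21*g/8)
-17*Z(-14, -41) = -17*(66 + (21/8)*(-41)) = -17*(66 - 861/8) = -17*(-333/8) = 5661/8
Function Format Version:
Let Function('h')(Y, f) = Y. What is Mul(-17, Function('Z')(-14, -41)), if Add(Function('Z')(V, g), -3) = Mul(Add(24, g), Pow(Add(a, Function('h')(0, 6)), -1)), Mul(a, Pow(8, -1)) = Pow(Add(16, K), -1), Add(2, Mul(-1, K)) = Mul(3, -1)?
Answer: Rational(5661, 8) ≈ 707.63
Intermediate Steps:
K = 5 (K = Add(2, Mul(-1, Mul(3, -1))) = Add(2, Mul(-1, -3)) = Add(2, 3) = 5)
a = Rational(8, 21) (a = Mul(8, Pow(Add(16, 5), -1)) = Mul(8, Pow(21, -1)) = Mul(8, Rational(1, 21)) = Rational(8, 21) ≈ 0.38095)
Function('Z')(V, g) = Add(66, Mul(Rational(21, 8), g)) (Function('Z')(V, g) = Add(3, Mul(Add(24, g), Pow(Add(Rational(8, 21), 0), -1))) = Add(3, Mul(Add(24, g), Pow(Rational(8, 21), -1))) = Add(3, Mul(Add(24, g), Rational(21, 8))) = Add(3, Add(63, Mul(Rational(21, 8), g))) = Add(66, Mul(Rational(21, 8), g)))
Mul(-17, Function('Z')(-14, -41)) = Mul(-17, Add(66, Mul(Rational(21, 8), -41))) = Mul(-17, Add(66, Rational(-861, 8))) = Mul(-17, Rational(-333, 8)) = Rational(5661, 8)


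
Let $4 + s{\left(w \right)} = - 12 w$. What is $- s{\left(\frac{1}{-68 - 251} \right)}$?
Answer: $\frac{1264}{319} \approx 3.9624$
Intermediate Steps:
$s{\left(w \right)} = -4 - 12 w$
$- s{\left(\frac{1}{-68 - 251} \right)} = - (-4 - \frac{12}{-68 - 251}) = - (-4 - \frac{12}{-319}) = - (-4 - - \frac{12}{319}) = - (-4 + \frac{12}{319}) = \left(-1\right) \left(- \frac{1264}{319}\right) = \frac{1264}{319}$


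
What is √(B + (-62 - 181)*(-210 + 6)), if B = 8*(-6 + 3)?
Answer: 2*√12387 ≈ 222.59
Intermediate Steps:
B = -24 (B = 8*(-3) = -24)
√(B + (-62 - 181)*(-210 + 6)) = √(-24 + (-62 - 181)*(-210 + 6)) = √(-24 - 243*(-204)) = √(-24 + 49572) = √49548 = 2*√12387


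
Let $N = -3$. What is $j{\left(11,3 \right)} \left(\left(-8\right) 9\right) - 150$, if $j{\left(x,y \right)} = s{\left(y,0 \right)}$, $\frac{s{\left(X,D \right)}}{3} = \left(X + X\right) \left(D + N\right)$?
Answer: $3738$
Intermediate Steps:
$s{\left(X,D \right)} = 6 X \left(-3 + D\right)$ ($s{\left(X,D \right)} = 3 \left(X + X\right) \left(D - 3\right) = 3 \cdot 2 X \left(-3 + D\right) = 6 X \left(-3 + D\right)$)
$j{\left(x,y \right)} = - 18 y$ ($j{\left(x,y \right)} = 6 y \left(-3 + 0\right) = 6 y \left(-3\right) = - 18 y$)
$j{\left(11,3 \right)} \left(\left(-8\right) 9\right) - 150 = \left(-18\right) 3 \left(\left(-8\right) 9\right) - 150 = \left(-54\right) \left(-72\right) - 150 = 3888 - 150 = 3738$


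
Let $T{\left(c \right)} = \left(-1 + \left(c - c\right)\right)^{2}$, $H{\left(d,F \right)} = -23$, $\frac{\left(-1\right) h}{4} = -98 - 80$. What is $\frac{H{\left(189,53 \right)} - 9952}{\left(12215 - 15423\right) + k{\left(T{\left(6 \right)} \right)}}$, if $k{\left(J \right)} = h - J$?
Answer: $\frac{9975}{2497} \approx 3.9948$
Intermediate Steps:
$h = 712$ ($h = - 4 \left(-98 - 80\right) = \left(-4\right) \left(-178\right) = 712$)
$T{\left(c \right)} = 1$ ($T{\left(c \right)} = \left(-1 + 0\right)^{2} = \left(-1\right)^{2} = 1$)
$k{\left(J \right)} = 712 - J$
$\frac{H{\left(189,53 \right)} - 9952}{\left(12215 - 15423\right) + k{\left(T{\left(6 \right)} \right)}} = \frac{-23 - 9952}{\left(12215 - 15423\right) + \left(712 - 1\right)} = - \frac{9975}{\left(12215 - 15423\right) + \left(712 - 1\right)} = - \frac{9975}{-3208 + 711} = - \frac{9975}{-2497} = \left(-9975\right) \left(- \frac{1}{2497}\right) = \frac{9975}{2497}$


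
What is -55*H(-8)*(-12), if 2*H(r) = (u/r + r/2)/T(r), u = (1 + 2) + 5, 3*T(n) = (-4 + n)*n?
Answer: -825/16 ≈ -51.563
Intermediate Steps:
T(n) = n*(-4 + n)/3 (T(n) = ((-4 + n)*n)/3 = (n*(-4 + n))/3 = n*(-4 + n)/3)
u = 8 (u = 3 + 5 = 8)
H(r) = 3*(r/2 + 8/r)/(2*r*(-4 + r)) (H(r) = ((8/r + r/2)/((r*(-4 + r)/3)))/2 = ((8/r + r*(½))*(3/(r*(-4 + r))))/2 = ((8/r + r/2)*(3/(r*(-4 + r))))/2 = ((r/2 + 8/r)*(3/(r*(-4 + r))))/2 = (3*(r/2 + 8/r)/(r*(-4 + r)))/2 = 3*(r/2 + 8/r)/(2*r*(-4 + r)))
-55*H(-8)*(-12) = -165*(16 + (-8)²)/(4*(-8)²*(-4 - 8))*(-12) = -165*(16 + 64)/(4*64*(-12))*(-12) = -165*(-1)*80/(4*64*12)*(-12) = -55*(-5/64)*(-12) = (275/64)*(-12) = -825/16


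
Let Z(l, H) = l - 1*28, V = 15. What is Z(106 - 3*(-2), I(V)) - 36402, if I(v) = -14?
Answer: -36318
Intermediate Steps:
Z(l, H) = -28 + l (Z(l, H) = l - 28 = -28 + l)
Z(106 - 3*(-2), I(V)) - 36402 = (-28 + (106 - 3*(-2))) - 36402 = (-28 + (106 + 6)) - 36402 = (-28 + 112) - 36402 = 84 - 36402 = -36318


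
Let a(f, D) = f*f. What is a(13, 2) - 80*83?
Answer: -6471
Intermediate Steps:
a(f, D) = f**2
a(13, 2) - 80*83 = 13**2 - 80*83 = 169 - 6640 = -6471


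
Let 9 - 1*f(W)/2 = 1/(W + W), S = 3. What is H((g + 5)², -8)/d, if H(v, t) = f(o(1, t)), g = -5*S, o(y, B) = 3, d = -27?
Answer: -53/81 ≈ -0.65432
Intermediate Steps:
g = -15 (g = -5*3 = -15)
f(W) = 18 - 1/W (f(W) = 18 - 2/(W + W) = 18 - 2*1/(2*W) = 18 - 1/W)
H(v, t) = 53/3 (H(v, t) = 18 - 1/3 = 18 - 1*⅓ = 18 - ⅓ = 53/3)
H((g + 5)², -8)/d = (53/3)/(-27) = -1/27*53/3 = -53/81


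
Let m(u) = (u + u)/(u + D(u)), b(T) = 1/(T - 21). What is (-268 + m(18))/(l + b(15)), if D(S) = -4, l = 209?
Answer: -11148/8771 ≈ -1.2710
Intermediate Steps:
b(T) = 1/(-21 + T)
m(u) = 2*u/(-4 + u) (m(u) = (u + u)/(u - 4) = (2*u)/(-4 + u) = 2*u/(-4 + u))
(-268 + m(18))/(l + b(15)) = (-268 + 2*18/(-4 + 18))/(209 + 1/(-21 + 15)) = (-268 + 2*18/14)/(209 + 1/(-6)) = (-268 + 2*18*(1/14))/(209 - ⅙) = (-268 + 18/7)/(1253/6) = -1858/7*6/1253 = -11148/8771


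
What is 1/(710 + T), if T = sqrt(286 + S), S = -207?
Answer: 710/504021 - sqrt(79)/504021 ≈ 0.0013910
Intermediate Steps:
T = sqrt(79) (T = sqrt(286 - 207) = sqrt(79) ≈ 8.8882)
1/(710 + T) = 1/(710 + sqrt(79))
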